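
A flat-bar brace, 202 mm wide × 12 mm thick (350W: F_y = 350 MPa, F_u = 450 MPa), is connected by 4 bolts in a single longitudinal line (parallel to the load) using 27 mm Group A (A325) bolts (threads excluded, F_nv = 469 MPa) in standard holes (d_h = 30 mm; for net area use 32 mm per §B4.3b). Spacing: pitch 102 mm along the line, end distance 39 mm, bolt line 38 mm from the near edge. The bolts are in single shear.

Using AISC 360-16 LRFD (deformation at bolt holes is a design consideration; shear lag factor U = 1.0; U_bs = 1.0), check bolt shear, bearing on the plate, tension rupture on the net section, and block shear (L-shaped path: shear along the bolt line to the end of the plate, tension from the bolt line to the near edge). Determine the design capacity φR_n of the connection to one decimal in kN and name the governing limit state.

655.3 kN (block shear governs)

Bolt shear: A_b = π(27)²/4 = 572.56 mm². φR_n = 0.75 × 469 × 572.56 × 4 × 1 = 805.6 kN.
Bearing (12 mm plate, F_u = 450 MPa): end bolts L_c = 39 − 30/2 = 24, R_n = min(1.2×24×12×450, 2.4×27×12×450) = 155.52 kN/bolt; interior L_c = 102 − 30 = 72, R_n = 349.92 kN/bolt. φR_n = 0.75 × (1×155.52 + 3×349.92) = 904.0 kN.
Tension rupture (net): A_n = (202 − 1×32)×12 = 2040 mm² (U = 1.0, A_e = A_n). φR_n = 0.75 × 450 × 2040 = 688.5 kN.
Block shear: shear path 1×[39+3×102] = 1×345 mm, A_gv = 4140, A_nv = 1×(345 − 3.5×32)×12 = 2796 mm²; tension to near edge: (38 − 0.5×32)×12 = 264 mm². R_n = min(0.6×450×2796, 0.6×350×4140) + 1.0×450×264 = min(754.92, 869.4) + 118.8 = 873.72 kN. φR_n = 0.75 × 873.72 = 655.3 kN.
Governing: min(805.6, 904.0, 688.5, 655.3) = 655.3 kN → block shear.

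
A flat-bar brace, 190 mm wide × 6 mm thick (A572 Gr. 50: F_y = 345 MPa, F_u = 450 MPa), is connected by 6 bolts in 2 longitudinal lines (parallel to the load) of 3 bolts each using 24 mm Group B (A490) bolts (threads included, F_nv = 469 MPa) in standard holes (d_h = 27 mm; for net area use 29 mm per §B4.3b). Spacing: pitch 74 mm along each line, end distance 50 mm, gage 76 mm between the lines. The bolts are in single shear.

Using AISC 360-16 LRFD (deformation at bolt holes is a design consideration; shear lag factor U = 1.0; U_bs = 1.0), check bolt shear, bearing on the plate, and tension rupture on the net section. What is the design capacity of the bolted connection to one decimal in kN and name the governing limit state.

Bolt shear: A_b = π(24)²/4 = 452.39 mm². φR_n = 0.75 × 469 × 452.39 × 6 × 1 = 954.8 kN.
Bearing (6 mm plate, F_u = 450 MPa): end bolts L_c = 50 − 27/2 = 36.5, R_n = min(1.2×36.5×6×450, 2.4×24×6×450) = 118.26 kN/bolt; interior L_c = 74 − 27 = 47, R_n = 152.28 kN/bolt. φR_n = 0.75 × (2×118.26 + 4×152.28) = 634.2 kN.
Tension rupture (net): A_n = (190 − 2×29)×6 = 792 mm² (U = 1.0, A_e = A_n). φR_n = 0.75 × 450 × 792 = 267.3 kN.
Governing: min(954.8, 634.2, 267.3) = 267.3 kN → net-section rupture.

267.3 kN (net-section rupture governs)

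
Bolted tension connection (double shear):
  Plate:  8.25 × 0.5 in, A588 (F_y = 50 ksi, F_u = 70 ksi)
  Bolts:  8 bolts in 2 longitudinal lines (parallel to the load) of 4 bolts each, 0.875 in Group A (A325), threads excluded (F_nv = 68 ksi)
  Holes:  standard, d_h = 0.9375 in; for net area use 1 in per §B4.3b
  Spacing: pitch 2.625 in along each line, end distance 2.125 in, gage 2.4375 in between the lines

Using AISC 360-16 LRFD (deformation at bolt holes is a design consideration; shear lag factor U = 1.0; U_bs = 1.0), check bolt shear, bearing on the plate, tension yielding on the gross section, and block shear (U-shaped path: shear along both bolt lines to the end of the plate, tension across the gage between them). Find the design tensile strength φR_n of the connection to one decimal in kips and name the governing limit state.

Bolt shear: A_b = π(0.875)²/4 = 0.60132 in². φR_n = 0.75 × 68 × 0.60132 × 8 × 2 = 490.7 kips.
Bearing (0.5 in plate, F_u = 70 ksi): end bolts L_c = 2.125 − 0.9375/2 = 1.65625, R_n = min(1.2×1.65625×0.5×70, 2.4×0.875×0.5×70) = 69.563 kips/bolt; interior L_c = 2.625 − 0.9375 = 1.6875, R_n = 70.875 kips/bolt. φR_n = 0.75 × (2×69.563 + 6×70.875) = 423.3 kips.
Tension yield (gross): A_g = 8.25×0.5 = 4.125 in². φR_n = 0.90 × 50 × 4.125 = 185.6 kips.
Block shear: shear path 2×[2.125+3×2.625] = 2×10 in, A_gv = 10, A_nv = 2×(10 − 3.5×1)×0.5 = 6.5 in²; tension across gage: (2.4375 − 1×1)×0.5 = 0.71875 in². R_n = min(0.6×70×6.5, 0.6×50×10) + 1.0×70×0.71875 = min(273, 300) + 50.313 = 323.31 kips. φR_n = 0.75 × 323.31 = 242.5 kips.
Governing: min(490.7, 423.3, 185.6, 242.5) = 185.6 kips → gross-section yield.

185.6 kips (gross-section yield governs)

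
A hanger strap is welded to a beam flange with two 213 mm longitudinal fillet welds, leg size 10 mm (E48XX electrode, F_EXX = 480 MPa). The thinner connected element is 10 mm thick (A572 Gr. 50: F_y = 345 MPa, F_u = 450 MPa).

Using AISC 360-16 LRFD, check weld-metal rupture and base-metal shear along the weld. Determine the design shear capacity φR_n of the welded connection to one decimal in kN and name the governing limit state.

650.6 kN (weld metal governs)

Weld metal: throat = 0.707×10 = 7.07 mm, L = 2×213 = 426 mm. φR_n = 0.75 × 0.6 × 480 × 7.07 × 426 = 650.6 kN.
Base metal shear (10 mm plate): yield φR_n = 1.0×0.6×345×10×426 = 881.8 kN; rupture φR_n = 0.75×0.6×450×10×426 = 862.7 kN; take 862.7 kN (rupture).
Governing: min(650.6, 862.7) = 650.6 kN → weld metal.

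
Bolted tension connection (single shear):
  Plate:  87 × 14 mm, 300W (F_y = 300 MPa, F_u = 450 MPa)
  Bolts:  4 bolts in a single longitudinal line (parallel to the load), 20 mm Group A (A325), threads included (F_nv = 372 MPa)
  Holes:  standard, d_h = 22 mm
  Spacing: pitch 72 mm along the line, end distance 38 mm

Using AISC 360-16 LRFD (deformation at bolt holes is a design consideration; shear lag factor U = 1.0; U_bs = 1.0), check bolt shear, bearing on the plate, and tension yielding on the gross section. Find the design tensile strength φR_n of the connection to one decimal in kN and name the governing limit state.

328.9 kN (gross-section yield governs)

Bolt shear: A_b = π(20)²/4 = 314.16 mm². φR_n = 0.75 × 372 × 314.16 × 4 × 1 = 350.6 kN.
Bearing (14 mm plate, F_u = 450 MPa): end bolts L_c = 38 − 22/2 = 27, R_n = min(1.2×27×14×450, 2.4×20×14×450) = 204.12 kN/bolt; interior L_c = 72 − 22 = 50, R_n = 302.4 kN/bolt. φR_n = 0.75 × (1×204.12 + 3×302.4) = 833.5 kN.
Tension yield (gross): A_g = 87×14 = 1218 mm². φR_n = 0.90 × 300 × 1218 = 328.9 kN.
Governing: min(350.6, 833.5, 328.9) = 328.9 kN → gross-section yield.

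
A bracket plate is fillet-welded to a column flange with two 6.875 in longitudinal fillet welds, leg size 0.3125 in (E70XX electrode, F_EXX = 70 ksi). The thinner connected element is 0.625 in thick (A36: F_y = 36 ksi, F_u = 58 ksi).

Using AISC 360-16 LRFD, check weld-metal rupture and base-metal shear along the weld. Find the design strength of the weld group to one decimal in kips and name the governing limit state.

95.7 kips (weld metal governs)

Weld metal: throat = 0.707×0.3125 = 0.22094 in, L = 2×6.875 = 13.75 in. φR_n = 0.75 × 0.6 × 70 × 0.22094 × 13.75 = 95.7 kips.
Base metal shear (0.625 in plate): yield φR_n = 1.0×0.6×36×0.625×13.75 = 185.6 kips; rupture φR_n = 0.75×0.6×58×0.625×13.75 = 224.3 kips; take 185.6 kips (yield).
Governing: min(95.7, 185.6) = 95.7 kips → weld metal.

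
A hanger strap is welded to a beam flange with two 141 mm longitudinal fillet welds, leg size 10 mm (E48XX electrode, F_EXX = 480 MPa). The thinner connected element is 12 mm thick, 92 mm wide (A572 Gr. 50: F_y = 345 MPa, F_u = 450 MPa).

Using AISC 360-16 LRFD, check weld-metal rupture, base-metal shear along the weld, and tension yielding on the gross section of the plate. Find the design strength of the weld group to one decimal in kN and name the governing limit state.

342.8 kN (gross-section yield governs)

Weld metal: throat = 0.707×10 = 7.07 mm, L = 2×141 = 282 mm. φR_n = 0.75 × 0.6 × 480 × 7.07 × 282 = 430.6 kN.
Base metal shear (12 mm plate): yield φR_n = 1.0×0.6×345×12×282 = 700.5 kN; rupture φR_n = 0.75×0.6×450×12×282 = 685.3 kN; take 685.3 kN (rupture).
Tension yield (gross): A_g = 92×12 = 1104 mm². φR_n = 0.90 × 345 × 1104 = 342.8 kN.
Governing: min(430.6, 685.3, 342.8) = 342.8 kN → gross-section yield.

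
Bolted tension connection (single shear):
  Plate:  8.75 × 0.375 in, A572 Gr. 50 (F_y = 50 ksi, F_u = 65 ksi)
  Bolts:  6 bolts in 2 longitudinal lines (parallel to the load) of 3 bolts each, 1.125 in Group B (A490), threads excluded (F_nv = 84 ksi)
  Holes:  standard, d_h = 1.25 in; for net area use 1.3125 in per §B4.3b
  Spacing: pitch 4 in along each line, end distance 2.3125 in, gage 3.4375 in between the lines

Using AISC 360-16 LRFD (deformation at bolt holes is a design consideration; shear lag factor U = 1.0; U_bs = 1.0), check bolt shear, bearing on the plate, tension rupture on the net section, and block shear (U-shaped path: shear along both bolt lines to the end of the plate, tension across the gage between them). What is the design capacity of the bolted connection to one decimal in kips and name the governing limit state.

Bolt shear: A_b = π(1.125)²/4 = 0.99402 in². φR_n = 0.75 × 84 × 0.99402 × 6 × 1 = 375.7 kips.
Bearing (0.375 in plate, F_u = 65 ksi): end bolts L_c = 2.3125 − 1.25/2 = 1.6875, R_n = min(1.2×1.6875×0.375×65, 2.4×1.125×0.375×65) = 49.359 kips/bolt; interior L_c = 4 − 1.25 = 2.75, R_n = 65.813 kips/bolt. φR_n = 0.75 × (2×49.359 + 4×65.813) = 271.5 kips.
Tension rupture (net): A_n = (8.75 − 2×1.3125)×0.375 = 2.2969 in² (U = 1.0, A_e = A_n). φR_n = 0.75 × 65 × 2.2969 = 112.0 kips.
Block shear: shear path 2×[2.3125+2×4] = 2×10.3125 in, A_gv = 7.7344, A_nv = 2×(10.3125 − 2.5×1.3125)×0.375 = 5.2734 in²; tension across gage: (3.4375 − 1×1.3125)×0.375 = 0.79688 in². R_n = min(0.6×65×5.2734, 0.6×50×7.7344) + 1.0×65×0.79688 = min(205.66, 232.03) + 51.797 = 257.46 kips. φR_n = 0.75 × 257.46 = 193.1 kips.
Governing: min(375.7, 271.5, 112.0, 193.1) = 112.0 kips → net-section rupture.

112.0 kips (net-section rupture governs)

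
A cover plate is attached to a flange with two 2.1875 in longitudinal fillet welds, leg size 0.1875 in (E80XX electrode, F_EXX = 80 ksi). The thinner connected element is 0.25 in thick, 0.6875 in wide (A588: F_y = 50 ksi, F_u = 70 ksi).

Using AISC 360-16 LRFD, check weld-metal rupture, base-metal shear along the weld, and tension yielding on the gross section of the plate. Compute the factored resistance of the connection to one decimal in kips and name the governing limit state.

7.7 kips (gross-section yield governs)

Weld metal: throat = 0.707×0.1875 = 0.13256 in, L = 2×2.1875 = 4.375 in. φR_n = 0.75 × 0.6 × 80 × 0.13256 × 4.375 = 20.9 kips.
Base metal shear (0.25 in plate): yield φR_n = 1.0×0.6×50×0.25×4.375 = 32.8 kips; rupture φR_n = 0.75×0.6×70×0.25×4.375 = 34.5 kips; take 32.8 kips (yield).
Tension yield (gross): A_g = 0.6875×0.25 = 0.17188 in². φR_n = 0.90 × 50 × 0.17188 = 7.7 kips.
Governing: min(20.9, 32.8, 7.7) = 7.7 kips → gross-section yield.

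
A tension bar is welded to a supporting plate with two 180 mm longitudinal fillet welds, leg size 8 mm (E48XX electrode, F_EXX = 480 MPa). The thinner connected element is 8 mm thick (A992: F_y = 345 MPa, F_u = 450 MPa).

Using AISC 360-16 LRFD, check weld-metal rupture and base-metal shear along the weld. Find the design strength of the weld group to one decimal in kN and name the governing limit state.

439.8 kN (weld metal governs)

Weld metal: throat = 0.707×8 = 5.656 mm, L = 2×180 = 360 mm. φR_n = 0.75 × 0.6 × 480 × 5.656 × 360 = 439.8 kN.
Base metal shear (8 mm plate): yield φR_n = 1.0×0.6×345×8×360 = 596.2 kN; rupture φR_n = 0.75×0.6×450×8×360 = 583.2 kN; take 583.2 kN (rupture).
Governing: min(439.8, 583.2) = 439.8 kN → weld metal.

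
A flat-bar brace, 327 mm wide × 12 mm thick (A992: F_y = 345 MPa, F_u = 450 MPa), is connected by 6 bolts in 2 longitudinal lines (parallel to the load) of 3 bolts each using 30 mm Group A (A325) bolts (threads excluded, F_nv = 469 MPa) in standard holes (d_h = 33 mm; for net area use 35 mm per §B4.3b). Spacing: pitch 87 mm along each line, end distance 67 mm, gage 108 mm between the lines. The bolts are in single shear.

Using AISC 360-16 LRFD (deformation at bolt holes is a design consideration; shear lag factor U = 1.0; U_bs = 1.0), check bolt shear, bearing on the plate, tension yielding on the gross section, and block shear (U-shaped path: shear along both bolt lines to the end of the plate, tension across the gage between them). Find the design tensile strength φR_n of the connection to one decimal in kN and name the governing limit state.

Bolt shear: A_b = π(30)²/4 = 706.86 mm². φR_n = 0.75 × 469 × 706.86 × 6 × 1 = 1491.8 kN.
Bearing (12 mm plate, F_u = 450 MPa): end bolts L_c = 67 − 33/2 = 50.5, R_n = min(1.2×50.5×12×450, 2.4×30×12×450) = 327.24 kN/bolt; interior L_c = 87 − 33 = 54, R_n = 349.92 kN/bolt. φR_n = 0.75 × (2×327.24 + 4×349.92) = 1540.6 kN.
Tension yield (gross): A_g = 327×12 = 3924 mm². φR_n = 0.90 × 345 × 3924 = 1218.4 kN.
Block shear: shear path 2×[67+2×87] = 2×241 mm, A_gv = 5784, A_nv = 2×(241 − 2.5×35)×12 = 3684 mm²; tension across gage: (108 − 1×35)×12 = 876 mm². R_n = min(0.6×450×3684, 0.6×345×5784) + 1.0×450×876 = min(994.68, 1197.3) + 394.2 = 1388.9 kN. φR_n = 0.75 × 1388.9 = 1041.7 kN.
Governing: min(1491.8, 1540.6, 1218.4, 1041.7) = 1041.7 kN → block shear.

1041.7 kN (block shear governs)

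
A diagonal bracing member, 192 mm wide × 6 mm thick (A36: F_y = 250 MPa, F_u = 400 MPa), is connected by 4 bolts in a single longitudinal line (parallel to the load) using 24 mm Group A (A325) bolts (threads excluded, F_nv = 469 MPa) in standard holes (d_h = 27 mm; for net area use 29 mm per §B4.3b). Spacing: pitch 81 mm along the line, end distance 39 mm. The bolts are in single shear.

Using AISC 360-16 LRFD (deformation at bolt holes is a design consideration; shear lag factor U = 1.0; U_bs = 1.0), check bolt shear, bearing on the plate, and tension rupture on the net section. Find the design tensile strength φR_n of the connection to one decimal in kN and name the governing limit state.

293.4 kN (net-section rupture governs)

Bolt shear: A_b = π(24)²/4 = 452.39 mm². φR_n = 0.75 × 469 × 452.39 × 4 × 1 = 636.5 kN.
Bearing (6 mm plate, F_u = 400 MPa): end bolts L_c = 39 − 27/2 = 25.5, R_n = min(1.2×25.5×6×400, 2.4×24×6×400) = 73.44 kN/bolt; interior L_c = 81 − 27 = 54, R_n = 138.24 kN/bolt. φR_n = 0.75 × (1×73.44 + 3×138.24) = 366.1 kN.
Tension rupture (net): A_n = (192 − 1×29)×6 = 978 mm² (U = 1.0, A_e = A_n). φR_n = 0.75 × 400 × 978 = 293.4 kN.
Governing: min(636.5, 366.1, 293.4) = 293.4 kN → net-section rupture.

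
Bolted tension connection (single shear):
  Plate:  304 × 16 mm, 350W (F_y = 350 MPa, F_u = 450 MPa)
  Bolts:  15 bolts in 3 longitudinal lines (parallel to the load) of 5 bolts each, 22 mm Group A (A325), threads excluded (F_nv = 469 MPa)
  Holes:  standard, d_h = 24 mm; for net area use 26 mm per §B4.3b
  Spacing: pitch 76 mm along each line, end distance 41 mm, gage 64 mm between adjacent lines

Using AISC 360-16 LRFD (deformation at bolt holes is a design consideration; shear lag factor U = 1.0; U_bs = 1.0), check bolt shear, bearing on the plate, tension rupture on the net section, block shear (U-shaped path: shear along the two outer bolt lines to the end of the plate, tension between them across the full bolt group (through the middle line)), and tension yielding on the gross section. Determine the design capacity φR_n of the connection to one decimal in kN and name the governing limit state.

Bolt shear: A_b = π(22)²/4 = 380.13 mm². φR_n = 0.75 × 469 × 380.13 × 15 × 1 = 2005.7 kN.
Bearing (16 mm plate, F_u = 450 MPa): end bolts L_c = 41 − 24/2 = 29, R_n = min(1.2×29×16×450, 2.4×22×16×450) = 250.56 kN/bolt; interior L_c = 76 − 24 = 52, R_n = 380.16 kN/bolt. φR_n = 0.75 × (3×250.56 + 12×380.16) = 3985.2 kN.
Tension rupture (net): A_n = (304 − 3×26)×16 = 3616 mm² (U = 1.0, A_e = A_n). φR_n = 0.75 × 450 × 3616 = 1220.4 kN.
Block shear: shear path 2×[41+4×76] = 2×345 mm, A_gv = 11040, A_nv = 2×(345 − 4.5×26)×16 = 7296 mm²; tension across gage: (128 − 2×26)×16 = 1216 mm². R_n = min(0.6×450×7296, 0.6×350×11040) + 1.0×450×1216 = min(1969.9, 2318.4) + 547.2 = 2517.1 kN. φR_n = 0.75 × 2517.1 = 1887.8 kN.
Tension yield (gross): A_g = 304×16 = 4864 mm². φR_n = 0.90 × 350 × 4864 = 1532.2 kN.
Governing: min(2005.7, 3985.2, 1220.4, 1887.8, 1532.2) = 1220.4 kN → net-section rupture.

1220.4 kN (net-section rupture governs)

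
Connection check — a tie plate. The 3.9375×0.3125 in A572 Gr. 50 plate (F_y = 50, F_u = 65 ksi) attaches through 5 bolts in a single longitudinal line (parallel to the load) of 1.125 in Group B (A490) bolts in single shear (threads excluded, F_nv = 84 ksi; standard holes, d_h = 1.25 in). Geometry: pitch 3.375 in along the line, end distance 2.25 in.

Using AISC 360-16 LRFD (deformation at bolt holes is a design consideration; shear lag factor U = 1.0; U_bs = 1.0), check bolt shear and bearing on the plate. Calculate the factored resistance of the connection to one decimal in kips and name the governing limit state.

Bolt shear: A_b = π(1.125)²/4 = 0.99402 in². φR_n = 0.75 × 84 × 0.99402 × 5 × 1 = 313.1 kips.
Bearing (0.3125 in plate, F_u = 65 ksi): end bolts L_c = 2.25 − 1.25/2 = 1.625, R_n = min(1.2×1.625×0.3125×65, 2.4×1.125×0.3125×65) = 39.609 kips/bolt; interior L_c = 3.375 − 1.25 = 2.125, R_n = 51.797 kips/bolt. φR_n = 0.75 × (1×39.609 + 4×51.797) = 185.1 kips.
Governing: min(313.1, 185.1) = 185.1 kips → bearing.

185.1 kips (bearing governs)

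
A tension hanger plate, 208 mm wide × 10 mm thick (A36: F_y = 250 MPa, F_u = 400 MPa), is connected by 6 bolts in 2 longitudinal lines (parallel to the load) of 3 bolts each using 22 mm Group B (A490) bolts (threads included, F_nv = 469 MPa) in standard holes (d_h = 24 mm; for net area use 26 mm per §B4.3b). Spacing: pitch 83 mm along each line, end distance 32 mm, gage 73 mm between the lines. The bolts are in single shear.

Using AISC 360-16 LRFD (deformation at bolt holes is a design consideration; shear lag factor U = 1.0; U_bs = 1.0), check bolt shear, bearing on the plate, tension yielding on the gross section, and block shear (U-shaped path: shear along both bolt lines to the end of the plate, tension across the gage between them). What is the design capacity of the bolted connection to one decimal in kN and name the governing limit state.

Bolt shear: A_b = π(22)²/4 = 380.13 mm². φR_n = 0.75 × 469 × 380.13 × 6 × 1 = 802.3 kN.
Bearing (10 mm plate, F_u = 400 MPa): end bolts L_c = 32 − 24/2 = 20, R_n = min(1.2×20×10×400, 2.4×22×10×400) = 96 kN/bolt; interior L_c = 83 − 24 = 59, R_n = 211.2 kN/bolt. φR_n = 0.75 × (2×96 + 4×211.2) = 777.6 kN.
Tension yield (gross): A_g = 208×10 = 2080 mm². φR_n = 0.90 × 250 × 2080 = 468.0 kN.
Block shear: shear path 2×[32+2×83] = 2×198 mm, A_gv = 3960, A_nv = 2×(198 − 2.5×26)×10 = 2660 mm²; tension across gage: (73 − 1×26)×10 = 470 mm². R_n = min(0.6×400×2660, 0.6×250×3960) + 1.0×400×470 = min(638.4, 594) + 188 = 782 kN. φR_n = 0.75 × 782 = 586.5 kN.
Governing: min(802.3, 777.6, 468.0, 586.5) = 468.0 kN → gross-section yield.

468.0 kN (gross-section yield governs)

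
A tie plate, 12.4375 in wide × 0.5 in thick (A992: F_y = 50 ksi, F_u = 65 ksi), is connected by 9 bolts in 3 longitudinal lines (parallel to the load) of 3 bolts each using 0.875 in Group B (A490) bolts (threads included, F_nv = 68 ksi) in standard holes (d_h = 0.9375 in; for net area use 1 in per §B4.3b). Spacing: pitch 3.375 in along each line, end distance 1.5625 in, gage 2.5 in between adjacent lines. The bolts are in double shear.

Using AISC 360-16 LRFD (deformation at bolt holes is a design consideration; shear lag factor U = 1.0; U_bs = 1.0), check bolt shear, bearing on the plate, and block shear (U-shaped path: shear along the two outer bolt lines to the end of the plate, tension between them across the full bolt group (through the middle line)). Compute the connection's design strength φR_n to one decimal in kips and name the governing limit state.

243.1 kips (block shear governs)

Bolt shear: A_b = π(0.875)²/4 = 0.60132 in². φR_n = 0.75 × 68 × 0.60132 × 9 × 2 = 552.0 kips.
Bearing (0.5 in plate, F_u = 65 ksi): end bolts L_c = 1.5625 − 0.9375/2 = 1.09375, R_n = min(1.2×1.09375×0.5×65, 2.4×0.875×0.5×65) = 42.656 kips/bolt; interior L_c = 3.375 − 0.9375 = 2.4375, R_n = 68.25 kips/bolt. φR_n = 0.75 × (3×42.656 + 6×68.25) = 403.1 kips.
Block shear: shear path 2×[1.5625+2×3.375] = 2×8.3125 in, A_gv = 8.3125, A_nv = 2×(8.3125 − 2.5×1)×0.5 = 5.8125 in²; tension across gage: (5 − 2×1)×0.5 = 1.5 in². R_n = min(0.6×65×5.8125, 0.6×50×8.3125) + 1.0×65×1.5 = min(226.69, 249.38) + 97.5 = 324.19 kips. φR_n = 0.75 × 324.19 = 243.1 kips.
Governing: min(552.0, 403.1, 243.1) = 243.1 kips → block shear.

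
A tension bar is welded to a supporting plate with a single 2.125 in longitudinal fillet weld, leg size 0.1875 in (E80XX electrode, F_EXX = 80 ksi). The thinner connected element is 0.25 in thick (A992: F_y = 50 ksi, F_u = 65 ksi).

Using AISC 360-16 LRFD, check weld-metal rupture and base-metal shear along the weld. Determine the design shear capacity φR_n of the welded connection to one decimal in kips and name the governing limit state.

10.1 kips (weld metal governs)

Weld metal: throat = 0.707×0.1875 = 0.13256 in, L = 2.125 in. φR_n = 0.75 × 0.6 × 80 × 0.13256 × 2.125 = 10.1 kips.
Base metal shear (0.25 in plate): yield φR_n = 1.0×0.6×50×0.25×2.125 = 15.9 kips; rupture φR_n = 0.75×0.6×65×0.25×2.125 = 15.5 kips; take 15.5 kips (rupture).
Governing: min(10.1, 15.5) = 10.1 kips → weld metal.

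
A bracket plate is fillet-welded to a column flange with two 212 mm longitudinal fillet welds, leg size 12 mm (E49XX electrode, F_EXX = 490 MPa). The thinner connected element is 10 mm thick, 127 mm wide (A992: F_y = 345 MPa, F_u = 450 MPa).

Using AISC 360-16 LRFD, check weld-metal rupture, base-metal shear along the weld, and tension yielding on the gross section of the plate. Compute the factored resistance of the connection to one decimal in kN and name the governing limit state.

394.3 kN (gross-section yield governs)

Weld metal: throat = 0.707×12 = 8.484 mm, L = 2×212 = 424 mm. φR_n = 0.75 × 0.6 × 490 × 8.484 × 424 = 793.2 kN.
Base metal shear (10 mm plate): yield φR_n = 1.0×0.6×345×10×424 = 877.7 kN; rupture φR_n = 0.75×0.6×450×10×424 = 858.6 kN; take 858.6 kN (rupture).
Tension yield (gross): A_g = 127×10 = 1270 mm². φR_n = 0.90 × 345 × 1270 = 394.3 kN.
Governing: min(793.2, 858.6, 394.3) = 394.3 kN → gross-section yield.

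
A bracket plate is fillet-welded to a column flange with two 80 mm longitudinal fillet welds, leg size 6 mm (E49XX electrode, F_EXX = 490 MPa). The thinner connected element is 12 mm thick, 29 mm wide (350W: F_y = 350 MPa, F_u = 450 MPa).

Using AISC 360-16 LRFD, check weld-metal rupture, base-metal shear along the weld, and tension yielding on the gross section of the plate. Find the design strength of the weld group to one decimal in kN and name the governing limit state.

109.6 kN (gross-section yield governs)

Weld metal: throat = 0.707×6 = 4.242 mm, L = 2×80 = 160 mm. φR_n = 0.75 × 0.6 × 490 × 4.242 × 160 = 149.7 kN.
Base metal shear (12 mm plate): yield φR_n = 1.0×0.6×350×12×160 = 403.2 kN; rupture φR_n = 0.75×0.6×450×12×160 = 388.8 kN; take 388.8 kN (rupture).
Tension yield (gross): A_g = 29×12 = 348 mm². φR_n = 0.90 × 350 × 348 = 109.6 kN.
Governing: min(149.7, 388.8, 109.6) = 109.6 kN → gross-section yield.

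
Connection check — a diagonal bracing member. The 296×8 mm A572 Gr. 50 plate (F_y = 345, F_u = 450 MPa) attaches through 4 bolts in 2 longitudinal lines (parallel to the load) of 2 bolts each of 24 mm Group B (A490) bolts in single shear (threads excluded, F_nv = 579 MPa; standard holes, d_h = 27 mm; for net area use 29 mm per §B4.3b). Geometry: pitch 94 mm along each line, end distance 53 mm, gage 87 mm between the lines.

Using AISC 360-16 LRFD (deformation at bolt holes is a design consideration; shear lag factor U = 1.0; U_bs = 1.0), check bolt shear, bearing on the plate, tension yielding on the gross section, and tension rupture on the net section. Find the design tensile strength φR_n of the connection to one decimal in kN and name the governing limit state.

Bolt shear: A_b = π(24)²/4 = 452.39 mm². φR_n = 0.75 × 579 × 452.39 × 4 × 1 = 785.8 kN.
Bearing (8 mm plate, F_u = 450 MPa): end bolts L_c = 53 − 27/2 = 39.5, R_n = min(1.2×39.5×8×450, 2.4×24×8×450) = 170.64 kN/bolt; interior L_c = 94 − 27 = 67, R_n = 207.36 kN/bolt. φR_n = 0.75 × (2×170.64 + 2×207.36) = 567.0 kN.
Tension yield (gross): A_g = 296×8 = 2368 mm². φR_n = 0.90 × 345 × 2368 = 735.3 kN.
Tension rupture (net): A_n = (296 − 2×29)×8 = 1904 mm² (U = 1.0, A_e = A_n). φR_n = 0.75 × 450 × 1904 = 642.6 kN.
Governing: min(785.8, 567.0, 735.3, 642.6) = 567.0 kN → bearing.

567.0 kN (bearing governs)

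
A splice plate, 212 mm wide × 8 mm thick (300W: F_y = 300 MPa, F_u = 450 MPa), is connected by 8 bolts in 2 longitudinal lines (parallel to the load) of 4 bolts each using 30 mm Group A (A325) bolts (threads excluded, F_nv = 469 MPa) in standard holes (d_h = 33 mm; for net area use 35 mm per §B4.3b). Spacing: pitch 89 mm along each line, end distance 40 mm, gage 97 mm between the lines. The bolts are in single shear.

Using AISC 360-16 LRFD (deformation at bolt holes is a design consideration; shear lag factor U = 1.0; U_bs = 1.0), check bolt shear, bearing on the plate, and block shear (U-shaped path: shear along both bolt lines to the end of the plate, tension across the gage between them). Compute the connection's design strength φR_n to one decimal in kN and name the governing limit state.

765.2 kN (block shear governs)

Bolt shear: A_b = π(30)²/4 = 706.86 mm². φR_n = 0.75 × 469 × 706.86 × 8 × 1 = 1989.1 kN.
Bearing (8 mm plate, F_u = 450 MPa): end bolts L_c = 40 − 33/2 = 23.5, R_n = min(1.2×23.5×8×450, 2.4×30×8×450) = 101.52 kN/bolt; interior L_c = 89 − 33 = 56, R_n = 241.92 kN/bolt. φR_n = 0.75 × (2×101.52 + 6×241.92) = 1240.9 kN.
Block shear: shear path 2×[40+3×89] = 2×307 mm, A_gv = 4912, A_nv = 2×(307 − 3.5×35)×8 = 2952 mm²; tension across gage: (97 − 1×35)×8 = 496 mm². R_n = min(0.6×450×2952, 0.6×300×4912) + 1.0×450×496 = min(797.04, 884.16) + 223.2 = 1020.2 kN. φR_n = 0.75 × 1020.2 = 765.2 kN.
Governing: min(1989.1, 1240.9, 765.2) = 765.2 kN → block shear.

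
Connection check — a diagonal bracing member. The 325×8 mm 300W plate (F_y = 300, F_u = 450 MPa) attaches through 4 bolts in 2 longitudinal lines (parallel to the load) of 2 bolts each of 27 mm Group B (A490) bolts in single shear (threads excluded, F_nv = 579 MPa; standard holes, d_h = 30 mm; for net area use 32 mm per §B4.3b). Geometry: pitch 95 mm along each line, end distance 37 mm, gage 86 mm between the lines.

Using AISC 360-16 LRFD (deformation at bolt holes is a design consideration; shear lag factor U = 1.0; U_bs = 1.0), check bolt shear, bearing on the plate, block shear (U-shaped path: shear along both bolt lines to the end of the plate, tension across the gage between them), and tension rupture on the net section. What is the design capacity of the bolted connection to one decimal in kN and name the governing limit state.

418.0 kN (block shear governs)

Bolt shear: A_b = π(27)²/4 = 572.56 mm². φR_n = 0.75 × 579 × 572.56 × 4 × 1 = 994.5 kN.
Bearing (8 mm plate, F_u = 450 MPa): end bolts L_c = 37 − 30/2 = 22, R_n = min(1.2×22×8×450, 2.4×27×8×450) = 95.04 kN/bolt; interior L_c = 95 − 30 = 65, R_n = 233.28 kN/bolt. φR_n = 0.75 × (2×95.04 + 2×233.28) = 492.5 kN.
Block shear: shear path 2×[37+1×95] = 2×132 mm, A_gv = 2112, A_nv = 2×(132 − 1.5×32)×8 = 1344 mm²; tension across gage: (86 − 1×32)×8 = 432 mm². R_n = min(0.6×450×1344, 0.6×300×2112) + 1.0×450×432 = min(362.88, 380.16) + 194.4 = 557.28 kN. φR_n = 0.75 × 557.28 = 418.0 kN.
Tension rupture (net): A_n = (325 − 2×32)×8 = 2088 mm² (U = 1.0, A_e = A_n). φR_n = 0.75 × 450 × 2088 = 704.7 kN.
Governing: min(994.5, 492.5, 418.0, 704.7) = 418.0 kN → block shear.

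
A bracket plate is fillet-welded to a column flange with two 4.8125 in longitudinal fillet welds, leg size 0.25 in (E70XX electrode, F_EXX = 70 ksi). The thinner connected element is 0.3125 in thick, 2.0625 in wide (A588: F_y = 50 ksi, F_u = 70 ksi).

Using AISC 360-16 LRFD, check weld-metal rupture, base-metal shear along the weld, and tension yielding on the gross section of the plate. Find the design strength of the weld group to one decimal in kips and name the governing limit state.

Weld metal: throat = 0.707×0.25 = 0.17675 in, L = 2×4.8125 = 9.625 in. φR_n = 0.75 × 0.6 × 70 × 0.17675 × 9.625 = 53.6 kips.
Base metal shear (0.3125 in plate): yield φR_n = 1.0×0.6×50×0.3125×9.625 = 90.2 kips; rupture φR_n = 0.75×0.6×70×0.3125×9.625 = 94.7 kips; take 90.2 kips (yield).
Tension yield (gross): A_g = 2.0625×0.3125 = 0.64453 in². φR_n = 0.90 × 50 × 0.64453 = 29.0 kips.
Governing: min(53.6, 90.2, 29.0) = 29.0 kips → gross-section yield.

29.0 kips (gross-section yield governs)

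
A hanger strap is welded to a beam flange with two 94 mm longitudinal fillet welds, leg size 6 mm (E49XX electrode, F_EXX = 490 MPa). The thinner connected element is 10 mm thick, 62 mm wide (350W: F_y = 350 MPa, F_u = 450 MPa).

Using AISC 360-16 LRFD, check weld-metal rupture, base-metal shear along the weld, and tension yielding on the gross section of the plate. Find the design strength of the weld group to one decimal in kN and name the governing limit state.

Weld metal: throat = 0.707×6 = 4.242 mm, L = 2×94 = 188 mm. φR_n = 0.75 × 0.6 × 490 × 4.242 × 188 = 175.8 kN.
Base metal shear (10 mm plate): yield φR_n = 1.0×0.6×350×10×188 = 394.8 kN; rupture φR_n = 0.75×0.6×450×10×188 = 380.7 kN; take 380.7 kN (rupture).
Tension yield (gross): A_g = 62×10 = 620 mm². φR_n = 0.90 × 350 × 620 = 195.3 kN.
Governing: min(175.8, 380.7, 195.3) = 175.8 kN → weld metal.

175.8 kN (weld metal governs)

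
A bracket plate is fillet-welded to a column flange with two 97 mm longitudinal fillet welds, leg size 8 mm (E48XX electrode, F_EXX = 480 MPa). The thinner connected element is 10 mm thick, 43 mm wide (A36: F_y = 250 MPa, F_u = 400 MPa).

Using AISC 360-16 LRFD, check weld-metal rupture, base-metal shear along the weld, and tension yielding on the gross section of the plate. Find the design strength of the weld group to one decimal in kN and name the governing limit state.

Weld metal: throat = 0.707×8 = 5.656 mm, L = 2×97 = 194 mm. φR_n = 0.75 × 0.6 × 480 × 5.656 × 194 = 237.0 kN.
Base metal shear (10 mm plate): yield φR_n = 1.0×0.6×250×10×194 = 291.0 kN; rupture φR_n = 0.75×0.6×400×10×194 = 349.2 kN; take 291.0 kN (yield).
Tension yield (gross): A_g = 43×10 = 430 mm². φR_n = 0.90 × 250 × 430 = 96.8 kN.
Governing: min(237.0, 291.0, 96.8) = 96.8 kN → gross-section yield.

96.8 kN (gross-section yield governs)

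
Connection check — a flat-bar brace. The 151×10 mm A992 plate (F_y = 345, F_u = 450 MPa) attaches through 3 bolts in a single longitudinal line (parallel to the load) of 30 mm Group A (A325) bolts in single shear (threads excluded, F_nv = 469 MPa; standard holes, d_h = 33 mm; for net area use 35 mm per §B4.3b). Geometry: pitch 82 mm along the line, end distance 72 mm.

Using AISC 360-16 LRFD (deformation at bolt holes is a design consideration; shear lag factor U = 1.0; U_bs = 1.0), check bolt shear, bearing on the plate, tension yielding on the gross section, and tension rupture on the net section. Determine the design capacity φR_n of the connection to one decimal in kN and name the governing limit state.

391.5 kN (net-section rupture governs)

Bolt shear: A_b = π(30)²/4 = 706.86 mm². φR_n = 0.75 × 469 × 706.86 × 3 × 1 = 745.9 kN.
Bearing (10 mm plate, F_u = 450 MPa): end bolts L_c = 72 − 33/2 = 55.5, R_n = min(1.2×55.5×10×450, 2.4×30×10×450) = 299.7 kN/bolt; interior L_c = 82 − 33 = 49, R_n = 264.6 kN/bolt. φR_n = 0.75 × (1×299.7 + 2×264.6) = 621.7 kN.
Tension yield (gross): A_g = 151×10 = 1510 mm². φR_n = 0.90 × 345 × 1510 = 468.9 kN.
Tension rupture (net): A_n = (151 − 1×35)×10 = 1160 mm² (U = 1.0, A_e = A_n). φR_n = 0.75 × 450 × 1160 = 391.5 kN.
Governing: min(745.9, 621.7, 468.9, 391.5) = 391.5 kN → net-section rupture.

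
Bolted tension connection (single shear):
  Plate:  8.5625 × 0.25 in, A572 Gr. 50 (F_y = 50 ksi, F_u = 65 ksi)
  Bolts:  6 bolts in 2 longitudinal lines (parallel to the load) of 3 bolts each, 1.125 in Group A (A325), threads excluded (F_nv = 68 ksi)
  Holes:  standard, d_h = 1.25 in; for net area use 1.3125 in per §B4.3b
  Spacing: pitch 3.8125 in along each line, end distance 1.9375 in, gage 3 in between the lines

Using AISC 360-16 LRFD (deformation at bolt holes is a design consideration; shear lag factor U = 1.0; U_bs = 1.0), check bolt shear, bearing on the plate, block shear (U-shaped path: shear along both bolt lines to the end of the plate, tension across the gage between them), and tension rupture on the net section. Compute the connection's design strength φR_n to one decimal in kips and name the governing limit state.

72.4 kips (net-section rupture governs)

Bolt shear: A_b = π(1.125)²/4 = 0.99402 in². φR_n = 0.75 × 68 × 0.99402 × 6 × 1 = 304.2 kips.
Bearing (0.25 in plate, F_u = 65 ksi): end bolts L_c = 1.9375 − 1.25/2 = 1.3125, R_n = min(1.2×1.3125×0.25×65, 2.4×1.125×0.25×65) = 25.594 kips/bolt; interior L_c = 3.8125 − 1.25 = 2.5625, R_n = 43.875 kips/bolt. φR_n = 0.75 × (2×25.594 + 4×43.875) = 170.0 kips.
Block shear: shear path 2×[1.9375+2×3.8125] = 2×9.5625 in, A_gv = 4.7813, A_nv = 2×(9.5625 − 2.5×1.3125)×0.25 = 3.1406 in²; tension across gage: (3 − 1×1.3125)×0.25 = 0.42188 in². R_n = min(0.6×65×3.1406, 0.6×50×4.7813) + 1.0×65×0.42188 = min(122.48, 143.44) + 27.422 = 149.9 kips. φR_n = 0.75 × 149.9 = 112.4 kips.
Tension rupture (net): A_n = (8.5625 − 2×1.3125)×0.25 = 1.4844 in² (U = 1.0, A_e = A_n). φR_n = 0.75 × 65 × 1.4844 = 72.4 kips.
Governing: min(304.2, 170.0, 112.4, 72.4) = 72.4 kips → net-section rupture.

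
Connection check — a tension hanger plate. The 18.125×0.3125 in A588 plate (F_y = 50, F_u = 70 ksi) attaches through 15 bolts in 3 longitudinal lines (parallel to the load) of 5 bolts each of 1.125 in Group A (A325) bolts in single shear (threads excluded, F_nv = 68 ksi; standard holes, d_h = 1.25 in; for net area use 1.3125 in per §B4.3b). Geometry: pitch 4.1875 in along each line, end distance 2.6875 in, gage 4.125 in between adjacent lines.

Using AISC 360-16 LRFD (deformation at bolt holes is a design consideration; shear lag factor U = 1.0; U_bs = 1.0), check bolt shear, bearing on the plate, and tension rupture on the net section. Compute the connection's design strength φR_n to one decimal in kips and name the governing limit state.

232.8 kips (net-section rupture governs)

Bolt shear: A_b = π(1.125)²/4 = 0.99402 in². φR_n = 0.75 × 68 × 0.99402 × 15 × 1 = 760.4 kips.
Bearing (0.3125 in plate, F_u = 70 ksi): end bolts L_c = 2.6875 − 1.25/2 = 2.0625, R_n = min(1.2×2.0625×0.3125×70, 2.4×1.125×0.3125×70) = 54.141 kips/bolt; interior L_c = 4.1875 − 1.25 = 2.9375, R_n = 59.063 kips/bolt. φR_n = 0.75 × (3×54.141 + 12×59.063) = 653.4 kips.
Tension rupture (net): A_n = (18.125 − 3×1.3125)×0.3125 = 4.4336 in² (U = 1.0, A_e = A_n). φR_n = 0.75 × 70 × 4.4336 = 232.8 kips.
Governing: min(760.4, 653.4, 232.8) = 232.8 kips → net-section rupture.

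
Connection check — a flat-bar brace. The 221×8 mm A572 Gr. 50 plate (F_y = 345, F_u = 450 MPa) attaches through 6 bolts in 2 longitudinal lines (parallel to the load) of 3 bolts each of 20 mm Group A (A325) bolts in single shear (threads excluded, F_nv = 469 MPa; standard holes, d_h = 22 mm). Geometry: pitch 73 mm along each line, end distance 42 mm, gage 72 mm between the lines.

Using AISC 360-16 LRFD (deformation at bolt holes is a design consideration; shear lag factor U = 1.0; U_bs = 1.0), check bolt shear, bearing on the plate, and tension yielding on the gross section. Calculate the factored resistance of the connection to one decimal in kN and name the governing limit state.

549.0 kN (gross-section yield governs)

Bolt shear: A_b = π(20)²/4 = 314.16 mm². φR_n = 0.75 × 469 × 314.16 × 6 × 1 = 663.0 kN.
Bearing (8 mm plate, F_u = 450 MPa): end bolts L_c = 42 − 22/2 = 31, R_n = min(1.2×31×8×450, 2.4×20×8×450) = 133.92 kN/bolt; interior L_c = 73 − 22 = 51, R_n = 172.8 kN/bolt. φR_n = 0.75 × (2×133.92 + 4×172.8) = 719.3 kN.
Tension yield (gross): A_g = 221×8 = 1768 mm². φR_n = 0.90 × 345 × 1768 = 549.0 kN.
Governing: min(663.0, 719.3, 549.0) = 549.0 kN → gross-section yield.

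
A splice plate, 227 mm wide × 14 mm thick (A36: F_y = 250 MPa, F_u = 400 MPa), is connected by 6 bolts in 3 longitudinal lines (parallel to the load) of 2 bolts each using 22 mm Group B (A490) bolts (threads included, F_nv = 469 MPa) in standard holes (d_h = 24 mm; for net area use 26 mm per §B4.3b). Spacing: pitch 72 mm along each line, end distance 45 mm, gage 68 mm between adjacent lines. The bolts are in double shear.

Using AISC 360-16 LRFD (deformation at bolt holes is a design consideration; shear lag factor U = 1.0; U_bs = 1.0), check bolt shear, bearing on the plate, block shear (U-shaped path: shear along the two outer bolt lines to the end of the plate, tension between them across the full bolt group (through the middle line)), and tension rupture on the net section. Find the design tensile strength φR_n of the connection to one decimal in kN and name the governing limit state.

Bolt shear: A_b = π(22)²/4 = 380.13 mm². φR_n = 0.75 × 469 × 380.13 × 6 × 2 = 1604.5 kN.
Bearing (14 mm plate, F_u = 400 MPa): end bolts L_c = 45 − 24/2 = 33, R_n = min(1.2×33×14×400, 2.4×22×14×400) = 221.76 kN/bolt; interior L_c = 72 − 24 = 48, R_n = 295.68 kN/bolt. φR_n = 0.75 × (3×221.76 + 3×295.68) = 1164.2 kN.
Block shear: shear path 2×[45+1×72] = 2×117 mm, A_gv = 3276, A_nv = 2×(117 − 1.5×26)×14 = 2184 mm²; tension across gage: (136 − 2×26)×14 = 1176 mm². R_n = min(0.6×400×2184, 0.6×250×3276) + 1.0×400×1176 = min(524.16, 491.4) + 470.4 = 961.8 kN. φR_n = 0.75 × 961.8 = 721.4 kN.
Tension rupture (net): A_n = (227 − 3×26)×14 = 2086 mm² (U = 1.0, A_e = A_n). φR_n = 0.75 × 400 × 2086 = 625.8 kN.
Governing: min(1604.5, 1164.2, 721.4, 625.8) = 625.8 kN → net-section rupture.

625.8 kN (net-section rupture governs)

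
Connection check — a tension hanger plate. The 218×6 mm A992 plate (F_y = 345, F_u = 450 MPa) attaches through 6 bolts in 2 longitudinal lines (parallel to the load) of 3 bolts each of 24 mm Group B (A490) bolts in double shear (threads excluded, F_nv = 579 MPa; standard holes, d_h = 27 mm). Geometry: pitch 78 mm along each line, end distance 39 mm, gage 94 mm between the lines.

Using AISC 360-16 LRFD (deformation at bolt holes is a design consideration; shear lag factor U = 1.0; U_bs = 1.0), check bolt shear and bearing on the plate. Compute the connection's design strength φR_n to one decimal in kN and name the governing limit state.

Bolt shear: A_b = π(24)²/4 = 452.39 mm². φR_n = 0.75 × 579 × 452.39 × 6 × 2 = 2357.4 kN.
Bearing (6 mm plate, F_u = 450 MPa): end bolts L_c = 39 − 27/2 = 25.5, R_n = min(1.2×25.5×6×450, 2.4×24×6×450) = 82.62 kN/bolt; interior L_c = 78 − 27 = 51, R_n = 155.52 kN/bolt. φR_n = 0.75 × (2×82.62 + 4×155.52) = 590.5 kN.
Governing: min(2357.4, 590.5) = 590.5 kN → bearing.

590.5 kN (bearing governs)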